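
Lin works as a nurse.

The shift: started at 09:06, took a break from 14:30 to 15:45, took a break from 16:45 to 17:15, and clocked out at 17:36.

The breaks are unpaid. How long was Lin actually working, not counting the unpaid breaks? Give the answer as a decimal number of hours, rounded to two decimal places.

6.75 hours

The shift: 09:06–17:36 = 8 h 30 min; less 105 min break → 6 h 45 min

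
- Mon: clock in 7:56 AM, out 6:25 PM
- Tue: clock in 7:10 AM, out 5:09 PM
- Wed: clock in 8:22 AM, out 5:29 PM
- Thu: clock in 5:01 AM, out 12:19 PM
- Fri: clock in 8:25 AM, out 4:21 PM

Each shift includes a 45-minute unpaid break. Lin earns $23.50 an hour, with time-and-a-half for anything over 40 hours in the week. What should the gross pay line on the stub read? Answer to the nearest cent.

$977.60

Mon: 7:56 AM–6:25 PM = 10 h 29 min; less 45 min break → 9 h 44 min
Tue: 7:10 AM–5:09 PM = 9 h 59 min; less 45 min break → 9 h 14 min
Wed: 8:22 AM–5:29 PM = 9 h 7 min; less 45 min break → 8 h 22 min
Thu: 5:01 AM–12:19 PM = 7 h 18 min; less 45 min break → 6 h 33 min
Fri: 8:25 AM–4:21 PM = 7 h 56 min; less 45 min break → 7 h 11 min
Total worked: 41 h 4 min = 2464 min.
Regular 40 h 0 min = 2400 min at $23.50/h; overtime 1 h 4 min = 64 min at $35.25/h.
Pay = (2400 × $23.50 + 64 × $35.25) ÷ 60 = $977.60.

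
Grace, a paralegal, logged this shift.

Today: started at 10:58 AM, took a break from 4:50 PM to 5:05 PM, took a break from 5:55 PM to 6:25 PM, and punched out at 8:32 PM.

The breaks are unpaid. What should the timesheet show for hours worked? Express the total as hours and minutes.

Today: 10:58 AM–8:32 PM = 9 h 34 min; less 45 min break → 8 h 49 min

8 h 49 min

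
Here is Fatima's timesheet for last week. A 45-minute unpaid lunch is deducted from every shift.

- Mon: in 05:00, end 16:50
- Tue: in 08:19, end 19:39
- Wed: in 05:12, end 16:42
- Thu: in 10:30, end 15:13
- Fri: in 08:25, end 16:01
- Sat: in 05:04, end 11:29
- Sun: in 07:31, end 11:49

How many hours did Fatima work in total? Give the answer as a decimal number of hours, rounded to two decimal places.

Mon: 05:00–16:50 = 11 h 50 min; less 45 min break → 11 h 5 min
Tue: 08:19–19:39 = 11 h 20 min; less 45 min break → 10 h 35 min
Wed: 05:12–16:42 = 11 h 30 min; less 45 min break → 10 h 45 min
Thu: 10:30–15:13 = 4 h 43 min; less 45 min break → 3 h 58 min
Fri: 08:25–16:01 = 7 h 36 min; less 45 min break → 6 h 51 min
Sat: 05:04–11:29 = 6 h 25 min; less 45 min break → 5 h 40 min
Sun: 07:31–11:49 = 4 h 18 min; less 45 min break → 3 h 33 min
Total: 11 h 5 min + 10 h 35 min + 10 h 45 min + 3 h 58 min + 6 h 51 min + 5 h 40 min + 3 h 33 min = 52 h 27 min.

52.45 hours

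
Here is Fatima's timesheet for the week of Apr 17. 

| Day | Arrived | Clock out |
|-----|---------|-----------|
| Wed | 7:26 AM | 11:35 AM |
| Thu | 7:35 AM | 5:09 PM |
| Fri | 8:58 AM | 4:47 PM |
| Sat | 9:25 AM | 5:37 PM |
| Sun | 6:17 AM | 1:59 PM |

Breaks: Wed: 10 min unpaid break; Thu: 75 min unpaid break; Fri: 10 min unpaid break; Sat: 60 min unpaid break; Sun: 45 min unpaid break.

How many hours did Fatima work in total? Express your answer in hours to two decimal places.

Wed: 7:26 AM–11:35 AM = 4 h 9 min; less 10 min break → 3 h 59 min
Thu: 7:35 AM–5:09 PM = 9 h 34 min; less 75 min break → 8 h 19 min
Fri: 8:58 AM–4:47 PM = 7 h 49 min; less 10 min break → 7 h 39 min
Sat: 9:25 AM–5:37 PM = 8 h 12 min; less 60 min break → 7 h 12 min
Sun: 6:17 AM–1:59 PM = 7 h 42 min; less 45 min break → 6 h 57 min
Total: 3 h 59 min + 8 h 19 min + 7 h 39 min + 7 h 12 min + 6 h 57 min = 34 h 6 min.

34.10 hours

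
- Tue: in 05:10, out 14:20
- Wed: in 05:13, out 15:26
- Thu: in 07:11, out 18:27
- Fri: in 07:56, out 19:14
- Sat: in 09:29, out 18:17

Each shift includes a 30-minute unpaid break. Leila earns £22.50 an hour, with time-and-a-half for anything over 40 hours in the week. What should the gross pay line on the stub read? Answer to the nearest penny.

£1178.44

Tue: 05:10–14:20 = 9 h 10 min; less 30 min break → 8 h 40 min
Wed: 05:13–15:26 = 10 h 13 min; less 30 min break → 9 h 43 min
Thu: 07:11–18:27 = 11 h 16 min; less 30 min break → 10 h 46 min
Fri: 07:56–19:14 = 11 h 18 min; less 30 min break → 10 h 48 min
Sat: 09:29–18:17 = 8 h 48 min; less 30 min break → 8 h 18 min
Total worked: 48 h 15 min = 2895 min.
Regular 40 h 0 min = 2400 min at £22.50/h; overtime 8 h 15 min = 495 min at £33.75/h.
Pay = (2400 × £22.50 + 495 × £33.75) ÷ 60 = £1178.44.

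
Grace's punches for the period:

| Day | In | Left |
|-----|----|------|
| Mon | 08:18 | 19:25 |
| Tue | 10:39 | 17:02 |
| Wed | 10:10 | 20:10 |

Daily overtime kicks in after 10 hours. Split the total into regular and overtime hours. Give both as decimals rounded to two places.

Regular 26.38 hours, overtime 1.12 hours

Mon: 08:18–19:25 = 11 h 7 min
Tue: 10:39–17:02 = 6 h 23 min
Wed: 10:10–20:10 = 10 h 0 min
Mon reg 10 h 0 min / OT 1 h 7 min; Tue reg 6 h 23 min / OT 0 h 0 min; Wed reg 10 h 0 min / OT 0 h 0 min.
Totals: regular 26 h 23 min, overtime 1 h 7 min.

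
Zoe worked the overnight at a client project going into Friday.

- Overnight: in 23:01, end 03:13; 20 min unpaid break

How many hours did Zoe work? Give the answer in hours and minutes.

3 h 52 min

Overnight: 23:01 → midnight = 0 h 59 min; midnight → 03:13 = 3 h 13 min; span 4 h 12 min; less 20 min break → 3 h 52 min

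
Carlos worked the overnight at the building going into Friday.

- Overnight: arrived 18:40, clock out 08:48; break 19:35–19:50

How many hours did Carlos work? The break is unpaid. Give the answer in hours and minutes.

Overnight: 18:40 → midnight = 5 h 20 min; midnight → 08:48 = 8 h 48 min; span 14 h 8 min; less 15 min break → 13 h 53 min

13 h 53 min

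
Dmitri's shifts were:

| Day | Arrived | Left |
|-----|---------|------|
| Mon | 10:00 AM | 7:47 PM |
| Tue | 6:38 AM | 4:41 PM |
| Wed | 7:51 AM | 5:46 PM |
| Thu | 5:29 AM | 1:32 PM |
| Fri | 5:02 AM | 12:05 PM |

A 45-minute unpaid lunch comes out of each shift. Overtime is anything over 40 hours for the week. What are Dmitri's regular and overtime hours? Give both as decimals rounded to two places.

Regular 40.00 hours, overtime 1.10 hours

Mon: 10:00 AM–7:47 PM = 9 h 47 min; less 45 min break → 9 h 2 min
Tue: 6:38 AM–4:41 PM = 10 h 3 min; less 45 min break → 9 h 18 min
Wed: 7:51 AM–5:46 PM = 9 h 55 min; less 45 min break → 9 h 10 min
Thu: 5:29 AM–1:32 PM = 8 h 3 min; less 45 min break → 7 h 18 min
Fri: 5:02 AM–12:05 PM = 7 h 3 min; less 45 min break → 6 h 18 min
Total worked: 41 h 6 min = 41.10 h.
Threshold 40 h → overtime 1 h 6 min, regular 40 h 0 min.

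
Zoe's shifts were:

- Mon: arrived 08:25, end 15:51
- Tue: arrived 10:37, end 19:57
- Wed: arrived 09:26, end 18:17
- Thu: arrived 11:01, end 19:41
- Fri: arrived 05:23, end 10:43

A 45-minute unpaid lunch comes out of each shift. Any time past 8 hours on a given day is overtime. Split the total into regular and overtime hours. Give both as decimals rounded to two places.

Regular 35.18 hours, overtime 0.68 hours

Mon: 08:25–15:51 = 7 h 26 min; less 45 min break → 6 h 41 min
Tue: 10:37–19:57 = 9 h 20 min; less 45 min break → 8 h 35 min
Wed: 09:26–18:17 = 8 h 51 min; less 45 min break → 8 h 6 min
Thu: 11:01–19:41 = 8 h 40 min; less 45 min break → 7 h 55 min
Fri: 05:23–10:43 = 5 h 20 min; less 45 min break → 4 h 35 min
Mon reg 6 h 41 min / OT 0 h 0 min; Tue reg 8 h 0 min / OT 0 h 35 min; Wed reg 8 h 0 min / OT 0 h 6 min; Thu reg 7 h 55 min / OT 0 h 0 min; Fri reg 4 h 35 min / OT 0 h 0 min.
Totals: regular 35 h 11 min, overtime 0 h 41 min.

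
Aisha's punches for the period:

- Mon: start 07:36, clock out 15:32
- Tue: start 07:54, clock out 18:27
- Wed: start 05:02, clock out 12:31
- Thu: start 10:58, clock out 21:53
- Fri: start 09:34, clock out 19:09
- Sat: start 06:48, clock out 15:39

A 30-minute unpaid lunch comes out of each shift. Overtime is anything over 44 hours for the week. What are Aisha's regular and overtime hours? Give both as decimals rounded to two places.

Regular 44.00 hours, overtime 8.32 hours

Mon: 07:36–15:32 = 7 h 56 min; less 30 min break → 7 h 26 min
Tue: 07:54–18:27 = 10 h 33 min; less 30 min break → 10 h 3 min
Wed: 05:02–12:31 = 7 h 29 min; less 30 min break → 6 h 59 min
Thu: 10:58–21:53 = 10 h 55 min; less 30 min break → 10 h 25 min
Fri: 09:34–19:09 = 9 h 35 min; less 30 min break → 9 h 5 min
Sat: 06:48–15:39 = 8 h 51 min; less 30 min break → 8 h 21 min
Total worked: 52 h 19 min = 52.32 h.
Threshold 44 h → overtime 8 h 19 min, regular 44 h 0 min.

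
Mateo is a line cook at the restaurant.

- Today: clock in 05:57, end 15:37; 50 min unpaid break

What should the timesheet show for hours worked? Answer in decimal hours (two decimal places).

Today: 05:57–15:37 = 9 h 40 min; less 50 min break → 8 h 50 min

8.83 hours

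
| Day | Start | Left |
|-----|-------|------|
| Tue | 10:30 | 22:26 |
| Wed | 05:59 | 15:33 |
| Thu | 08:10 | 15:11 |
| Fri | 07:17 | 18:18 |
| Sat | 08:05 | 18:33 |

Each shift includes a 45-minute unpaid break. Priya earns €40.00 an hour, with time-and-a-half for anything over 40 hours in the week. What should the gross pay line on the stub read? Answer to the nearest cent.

Tue: 10:30–22:26 = 11 h 56 min; less 45 min break → 11 h 11 min
Wed: 05:59–15:33 = 9 h 34 min; less 45 min break → 8 h 49 min
Thu: 08:10–15:11 = 7 h 1 min; less 45 min break → 6 h 16 min
Fri: 07:17–18:18 = 11 h 1 min; less 45 min break → 10 h 16 min
Sat: 08:05–18:33 = 10 h 28 min; less 45 min break → 9 h 43 min
Total worked: 46 h 15 min = 2775 min.
Regular 40 h 0 min = 2400 min at €40.00/h; overtime 6 h 15 min = 375 min at €60.00/h.
Pay = (2400 × €40.00 + 375 × €60.00) ÷ 60 = €1975.00.

€1975.00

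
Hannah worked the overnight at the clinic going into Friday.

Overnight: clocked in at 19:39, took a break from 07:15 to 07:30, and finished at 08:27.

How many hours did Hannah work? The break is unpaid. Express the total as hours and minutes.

Overnight: 19:39 → midnight = 4 h 21 min; midnight → 08:27 = 8 h 27 min; span 12 h 48 min; less 15 min break → 12 h 33 min

12 h 33 min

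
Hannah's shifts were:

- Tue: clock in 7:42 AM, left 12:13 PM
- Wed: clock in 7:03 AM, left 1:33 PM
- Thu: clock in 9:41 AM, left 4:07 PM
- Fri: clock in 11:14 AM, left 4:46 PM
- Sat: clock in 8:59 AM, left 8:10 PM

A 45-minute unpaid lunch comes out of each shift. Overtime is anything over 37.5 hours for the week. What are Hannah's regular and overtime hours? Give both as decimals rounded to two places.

Tue: 7:42 AM–12:13 PM = 4 h 31 min; less 45 min break → 3 h 46 min
Wed: 7:03 AM–1:33 PM = 6 h 30 min; less 45 min break → 5 h 45 min
Thu: 9:41 AM–4:07 PM = 6 h 26 min; less 45 min break → 5 h 41 min
Fri: 11:14 AM–4:46 PM = 5 h 32 min; less 45 min break → 4 h 47 min
Sat: 8:59 AM–8:10 PM = 11 h 11 min; less 45 min break → 10 h 26 min
Total worked: 30 h 25 min = 30.42 h.
Threshold 37.5 h → overtime 0 h 0 min, regular 30 h 25 min.

Regular 30.42 hours, overtime 0.00 hours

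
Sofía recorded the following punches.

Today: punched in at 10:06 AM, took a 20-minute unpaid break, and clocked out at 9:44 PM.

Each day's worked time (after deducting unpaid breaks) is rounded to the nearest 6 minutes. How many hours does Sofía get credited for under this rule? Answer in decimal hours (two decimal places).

11.30 hours

Today: 10:06 AM–9:44 PM = 11 h 38 min − 20 min = 11 h 18 min → rounds to 11 h 18 min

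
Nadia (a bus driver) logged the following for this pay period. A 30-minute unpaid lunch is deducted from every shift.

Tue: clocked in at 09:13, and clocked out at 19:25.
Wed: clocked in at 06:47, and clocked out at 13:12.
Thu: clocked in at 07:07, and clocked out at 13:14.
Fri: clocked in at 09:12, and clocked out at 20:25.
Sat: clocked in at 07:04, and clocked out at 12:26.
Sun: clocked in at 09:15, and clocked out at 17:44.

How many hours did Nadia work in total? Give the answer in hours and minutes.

44 h 48 min

Tue: 09:13–19:25 = 10 h 12 min; less 30 min break → 9 h 42 min
Wed: 06:47–13:12 = 6 h 25 min; less 30 min break → 5 h 55 min
Thu: 07:07–13:14 = 6 h 7 min; less 30 min break → 5 h 37 min
Fri: 09:12–20:25 = 11 h 13 min; less 30 min break → 10 h 43 min
Sat: 07:04–12:26 = 5 h 22 min; less 30 min break → 4 h 52 min
Sun: 09:15–17:44 = 8 h 29 min; less 30 min break → 7 h 59 min
Total: 9 h 42 min + 5 h 55 min + 5 h 37 min + 10 h 43 min + 4 h 52 min + 7 h 59 min = 44 h 48 min.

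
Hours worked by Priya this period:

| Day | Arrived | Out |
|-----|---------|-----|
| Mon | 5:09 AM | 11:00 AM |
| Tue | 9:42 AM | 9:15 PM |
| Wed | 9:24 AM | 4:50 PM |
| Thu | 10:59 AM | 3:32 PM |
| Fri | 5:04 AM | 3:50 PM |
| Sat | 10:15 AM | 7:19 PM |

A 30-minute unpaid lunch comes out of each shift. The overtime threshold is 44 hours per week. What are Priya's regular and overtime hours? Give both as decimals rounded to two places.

Regular 44.00 hours, overtime 2.22 hours

Mon: 5:09 AM–11:00 AM = 5 h 51 min; less 30 min break → 5 h 21 min
Tue: 9:42 AM–9:15 PM = 11 h 33 min; less 30 min break → 11 h 3 min
Wed: 9:24 AM–4:50 PM = 7 h 26 min; less 30 min break → 6 h 56 min
Thu: 10:59 AM–3:32 PM = 4 h 33 min; less 30 min break → 4 h 3 min
Fri: 5:04 AM–3:50 PM = 10 h 46 min; less 30 min break → 10 h 16 min
Sat: 10:15 AM–7:19 PM = 9 h 4 min; less 30 min break → 8 h 34 min
Total worked: 46 h 13 min = 46.22 h.
Threshold 44 h → overtime 2 h 13 min, regular 44 h 0 min.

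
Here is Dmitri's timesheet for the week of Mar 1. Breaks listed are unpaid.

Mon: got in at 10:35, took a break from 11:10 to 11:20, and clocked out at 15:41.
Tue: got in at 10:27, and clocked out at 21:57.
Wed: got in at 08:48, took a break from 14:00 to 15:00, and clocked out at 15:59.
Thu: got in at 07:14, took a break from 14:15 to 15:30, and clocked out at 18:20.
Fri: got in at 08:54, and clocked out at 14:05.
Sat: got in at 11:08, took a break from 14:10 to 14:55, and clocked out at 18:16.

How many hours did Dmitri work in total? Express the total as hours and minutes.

Mon: 10:35–15:41 = 5 h 6 min; less 10 min break → 4 h 56 min
Tue: 10:27–21:57 = 11 h 30 min
Wed: 08:48–15:59 = 7 h 11 min; less 60 min break → 6 h 11 min
Thu: 07:14–18:20 = 11 h 6 min; less 75 min break → 9 h 51 min
Fri: 08:54–14:05 = 5 h 11 min
Sat: 11:08–18:16 = 7 h 8 min; less 45 min break → 6 h 23 min
Total: 4 h 56 min + 11 h 30 min + 6 h 11 min + 9 h 51 min + 5 h 11 min + 6 h 23 min = 44 h 2 min.

44 h 2 min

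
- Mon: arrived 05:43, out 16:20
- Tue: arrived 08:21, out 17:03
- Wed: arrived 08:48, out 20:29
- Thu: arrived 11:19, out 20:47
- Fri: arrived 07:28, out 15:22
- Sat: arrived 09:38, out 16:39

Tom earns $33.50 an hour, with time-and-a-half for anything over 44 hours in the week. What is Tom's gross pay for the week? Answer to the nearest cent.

Mon: 05:43–16:20 = 10 h 37 min
Tue: 08:21–17:03 = 8 h 42 min
Wed: 08:48–20:29 = 11 h 41 min
Thu: 11:19–20:47 = 9 h 28 min
Fri: 07:28–15:22 = 7 h 54 min
Sat: 09:38–16:39 = 7 h 1 min
Total worked: 55 h 23 min = 3323 min.
Regular 44 h 0 min = 2640 min at $33.50/h; overtime 11 h 23 min = 683 min at $50.25/h.
Pay = (2640 × $33.50 + 683 × $50.25) ÷ 60 = $2046.01.

$2046.01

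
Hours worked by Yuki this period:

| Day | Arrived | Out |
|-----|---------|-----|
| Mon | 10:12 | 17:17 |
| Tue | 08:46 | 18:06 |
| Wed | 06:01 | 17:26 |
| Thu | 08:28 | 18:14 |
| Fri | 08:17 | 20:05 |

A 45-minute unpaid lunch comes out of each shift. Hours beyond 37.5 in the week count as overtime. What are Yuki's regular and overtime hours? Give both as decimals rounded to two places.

Regular 37.50 hours, overtime 8.15 hours

Mon: 10:12–17:17 = 7 h 5 min; less 45 min break → 6 h 20 min
Tue: 08:46–18:06 = 9 h 20 min; less 45 min break → 8 h 35 min
Wed: 06:01–17:26 = 11 h 25 min; less 45 min break → 10 h 40 min
Thu: 08:28–18:14 = 9 h 46 min; less 45 min break → 9 h 1 min
Fri: 08:17–20:05 = 11 h 48 min; less 45 min break → 11 h 3 min
Total worked: 45 h 39 min = 45.65 h.
Threshold 37.5 h → overtime 8 h 9 min, regular 37 h 30 min.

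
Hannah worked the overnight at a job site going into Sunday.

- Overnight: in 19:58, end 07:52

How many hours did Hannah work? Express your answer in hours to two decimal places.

Overnight: 19:58 → midnight = 4 h 2 min; midnight → 07:52 = 7 h 52 min; span 11 h 54 min

11.90 hours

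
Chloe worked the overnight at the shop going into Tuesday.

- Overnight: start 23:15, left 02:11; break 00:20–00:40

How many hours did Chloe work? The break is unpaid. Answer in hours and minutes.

2 h 36 min

Overnight: 23:15 → midnight = 0 h 45 min; midnight → 02:11 = 2 h 11 min; span 2 h 56 min; less 20 min break → 2 h 36 min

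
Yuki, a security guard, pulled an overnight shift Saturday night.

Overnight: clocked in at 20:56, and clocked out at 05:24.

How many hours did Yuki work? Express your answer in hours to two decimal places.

Overnight: 20:56 → midnight = 3 h 4 min; midnight → 05:24 = 5 h 24 min; span 8 h 28 min

8.47 hours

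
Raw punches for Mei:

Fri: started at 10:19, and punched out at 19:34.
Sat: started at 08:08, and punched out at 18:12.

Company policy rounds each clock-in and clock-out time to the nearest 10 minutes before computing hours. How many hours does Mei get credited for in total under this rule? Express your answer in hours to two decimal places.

Fri: in 10:19→10:20, out 19:34→19:30; 9 h 10 min
Sat: in 08:08→08:10, out 18:12→18:10; 10 h 0 min
Total credited: 19 h 10 min.

19.17 hours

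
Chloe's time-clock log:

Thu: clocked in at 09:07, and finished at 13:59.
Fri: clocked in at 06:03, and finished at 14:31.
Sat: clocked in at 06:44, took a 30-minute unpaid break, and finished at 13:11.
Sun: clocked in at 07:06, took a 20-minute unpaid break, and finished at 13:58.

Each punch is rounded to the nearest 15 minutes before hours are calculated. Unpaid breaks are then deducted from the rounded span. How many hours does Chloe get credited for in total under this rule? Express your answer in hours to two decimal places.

26.17 hours

Thu: in 09:07→09:00, out 13:59→14:00; 5 h 0 min
Fri: in 06:03→06:00, out 14:31→14:30; 8 h 30 min
Sat: in 06:44→06:45, out 13:11→13:15; 6 h 30 min − 30 min = 6 h 0 min
Sun: in 07:06→07:00, out 13:58→14:00; 7 h 0 min − 20 min = 6 h 40 min
Total credited: 26 h 10 min.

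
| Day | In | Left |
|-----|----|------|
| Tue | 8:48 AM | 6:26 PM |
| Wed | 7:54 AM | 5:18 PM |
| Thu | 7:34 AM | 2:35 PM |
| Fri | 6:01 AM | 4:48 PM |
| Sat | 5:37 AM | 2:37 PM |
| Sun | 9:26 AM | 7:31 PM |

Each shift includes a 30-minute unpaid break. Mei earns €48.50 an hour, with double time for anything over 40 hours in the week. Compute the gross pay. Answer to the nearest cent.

Tue: 8:48 AM–6:26 PM = 9 h 38 min; less 30 min break → 9 h 8 min
Wed: 7:54 AM–5:18 PM = 9 h 24 min; less 30 min break → 8 h 54 min
Thu: 7:34 AM–2:35 PM = 7 h 1 min; less 30 min break → 6 h 31 min
Fri: 6:01 AM–4:48 PM = 10 h 47 min; less 30 min break → 10 h 17 min
Sat: 5:37 AM–2:37 PM = 9 h 0 min; less 30 min break → 8 h 30 min
Sun: 9:26 AM–7:31 PM = 10 h 5 min; less 30 min break → 9 h 35 min
Total worked: 52 h 55 min = 3175 min.
Regular 40 h 0 min = 2400 min at €48.50/h; overtime 12 h 55 min = 775 min at €97.00/h.
Pay = (2400 × €48.50 + 775 × €97.00) ÷ 60 = €3192.92.

€3192.92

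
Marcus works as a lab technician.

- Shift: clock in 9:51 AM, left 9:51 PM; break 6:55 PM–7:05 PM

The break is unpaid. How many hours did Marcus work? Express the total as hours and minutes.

11 h 50 min

Shift: 9:51 AM–9:51 PM = 12 h 0 min; less 10 min break → 11 h 50 min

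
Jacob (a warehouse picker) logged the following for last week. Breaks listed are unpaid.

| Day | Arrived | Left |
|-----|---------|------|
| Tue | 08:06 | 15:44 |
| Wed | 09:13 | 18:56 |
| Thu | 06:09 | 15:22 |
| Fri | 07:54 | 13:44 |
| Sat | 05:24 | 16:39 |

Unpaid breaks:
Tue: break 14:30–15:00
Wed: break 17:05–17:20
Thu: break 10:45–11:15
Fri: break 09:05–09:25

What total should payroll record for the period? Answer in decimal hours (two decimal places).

42.07 hours

Tue: 08:06–15:44 = 7 h 38 min; less 30 min break → 7 h 8 min
Wed: 09:13–18:56 = 9 h 43 min; less 15 min break → 9 h 28 min
Thu: 06:09–15:22 = 9 h 13 min; less 30 min break → 8 h 43 min
Fri: 07:54–13:44 = 5 h 50 min; less 20 min break → 5 h 30 min
Sat: 05:24–16:39 = 11 h 15 min
Total: 7 h 8 min + 9 h 28 min + 8 h 43 min + 5 h 30 min + 11 h 15 min = 42 h 4 min.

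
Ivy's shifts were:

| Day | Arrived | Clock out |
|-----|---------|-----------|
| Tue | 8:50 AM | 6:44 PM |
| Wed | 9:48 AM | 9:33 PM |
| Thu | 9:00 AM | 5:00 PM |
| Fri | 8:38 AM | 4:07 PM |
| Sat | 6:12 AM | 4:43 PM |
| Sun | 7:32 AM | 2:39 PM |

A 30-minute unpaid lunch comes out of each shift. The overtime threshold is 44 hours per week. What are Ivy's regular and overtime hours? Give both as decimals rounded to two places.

Regular 44.00 hours, overtime 7.77 hours

Tue: 8:50 AM–6:44 PM = 9 h 54 min; less 30 min break → 9 h 24 min
Wed: 9:48 AM–9:33 PM = 11 h 45 min; less 30 min break → 11 h 15 min
Thu: 9:00 AM–5:00 PM = 8 h 0 min; less 30 min break → 7 h 30 min
Fri: 8:38 AM–4:07 PM = 7 h 29 min; less 30 min break → 6 h 59 min
Sat: 6:12 AM–4:43 PM = 10 h 31 min; less 30 min break → 10 h 1 min
Sun: 7:32 AM–2:39 PM = 7 h 7 min; less 30 min break → 6 h 37 min
Total worked: 51 h 46 min = 51.77 h.
Threshold 44 h → overtime 7 h 46 min, regular 44 h 0 min.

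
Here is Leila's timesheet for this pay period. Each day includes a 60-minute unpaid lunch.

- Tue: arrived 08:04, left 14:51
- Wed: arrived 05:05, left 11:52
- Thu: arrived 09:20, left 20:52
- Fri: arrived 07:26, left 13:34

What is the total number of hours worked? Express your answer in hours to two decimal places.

Tue: 08:04–14:51 = 6 h 47 min; less 60 min break → 5 h 47 min
Wed: 05:05–11:52 = 6 h 47 min; less 60 min break → 5 h 47 min
Thu: 09:20–20:52 = 11 h 32 min; less 60 min break → 10 h 32 min
Fri: 07:26–13:34 = 6 h 8 min; less 60 min break → 5 h 8 min
Total: 5 h 47 min + 5 h 47 min + 10 h 32 min + 5 h 8 min = 27 h 14 min.

27.23 hours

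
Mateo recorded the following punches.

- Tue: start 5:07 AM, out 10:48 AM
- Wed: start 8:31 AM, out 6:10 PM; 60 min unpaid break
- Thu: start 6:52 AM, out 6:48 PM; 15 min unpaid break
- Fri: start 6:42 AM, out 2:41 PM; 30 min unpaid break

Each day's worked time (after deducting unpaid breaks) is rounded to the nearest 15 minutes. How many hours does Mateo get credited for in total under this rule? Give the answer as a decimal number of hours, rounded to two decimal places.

Tue: 5:07 AM–10:48 AM = 5 h 41 min → rounds to 5 h 45 min
Wed: 8:31 AM–6:10 PM = 9 h 39 min − 60 min = 8 h 39 min → rounds to 8 h 45 min
Thu: 6:52 AM–6:48 PM = 11 h 56 min − 15 min = 11 h 41 min → rounds to 11 h 45 min
Fri: 6:42 AM–2:41 PM = 7 h 59 min − 30 min = 7 h 29 min → rounds to 7 h 30 min
Total credited: 33 h 45 min.

33.75 hours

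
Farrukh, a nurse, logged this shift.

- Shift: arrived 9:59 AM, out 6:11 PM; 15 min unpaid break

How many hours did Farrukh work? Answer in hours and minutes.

Shift: 9:59 AM–6:11 PM = 8 h 12 min; less 15 min break → 7 h 57 min

7 h 57 min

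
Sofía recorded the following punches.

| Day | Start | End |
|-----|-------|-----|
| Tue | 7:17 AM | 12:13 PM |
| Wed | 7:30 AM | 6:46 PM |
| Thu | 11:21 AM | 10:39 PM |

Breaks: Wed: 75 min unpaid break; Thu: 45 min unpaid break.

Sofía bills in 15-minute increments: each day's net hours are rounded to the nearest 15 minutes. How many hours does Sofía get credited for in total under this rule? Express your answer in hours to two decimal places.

25.50 hours

Tue: 7:17 AM–12:13 PM = 4 h 56 min → rounds to 5 h 0 min
Wed: 7:30 AM–6:46 PM = 11 h 16 min − 75 min = 10 h 1 min → rounds to 10 h 0 min
Thu: 11:21 AM–10:39 PM = 11 h 18 min − 45 min = 10 h 33 min → rounds to 10 h 30 min
Total credited: 25 h 30 min.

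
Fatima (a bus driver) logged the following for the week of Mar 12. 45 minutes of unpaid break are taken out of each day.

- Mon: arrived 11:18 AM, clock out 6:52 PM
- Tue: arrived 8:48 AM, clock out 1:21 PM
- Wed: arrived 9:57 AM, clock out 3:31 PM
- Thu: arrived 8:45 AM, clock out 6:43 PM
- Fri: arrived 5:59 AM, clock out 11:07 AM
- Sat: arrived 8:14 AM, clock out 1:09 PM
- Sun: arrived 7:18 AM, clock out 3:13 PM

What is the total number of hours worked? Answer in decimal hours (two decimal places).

Mon: 11:18 AM–6:52 PM = 7 h 34 min; less 45 min break → 6 h 49 min
Tue: 8:48 AM–1:21 PM = 4 h 33 min; less 45 min break → 3 h 48 min
Wed: 9:57 AM–3:31 PM = 5 h 34 min; less 45 min break → 4 h 49 min
Thu: 8:45 AM–6:43 PM = 9 h 58 min; less 45 min break → 9 h 13 min
Fri: 5:59 AM–11:07 AM = 5 h 8 min; less 45 min break → 4 h 23 min
Sat: 8:14 AM–1:09 PM = 4 h 55 min; less 45 min break → 4 h 10 min
Sun: 7:18 AM–3:13 PM = 7 h 55 min; less 45 min break → 7 h 10 min
Total: 6 h 49 min + 3 h 48 min + 4 h 49 min + 9 h 13 min + 4 h 23 min + 4 h 10 min + 7 h 10 min = 40 h 22 min.

40.37 hours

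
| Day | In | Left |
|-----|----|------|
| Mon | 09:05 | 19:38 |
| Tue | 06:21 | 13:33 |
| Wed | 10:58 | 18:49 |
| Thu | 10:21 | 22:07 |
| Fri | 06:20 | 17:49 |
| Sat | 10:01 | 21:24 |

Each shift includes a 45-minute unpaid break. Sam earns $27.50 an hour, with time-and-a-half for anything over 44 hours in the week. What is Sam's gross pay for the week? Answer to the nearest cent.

Mon: 09:05–19:38 = 10 h 33 min; less 45 min break → 9 h 48 min
Tue: 06:21–13:33 = 7 h 12 min; less 45 min break → 6 h 27 min
Wed: 10:58–18:49 = 7 h 51 min; less 45 min break → 7 h 6 min
Thu: 10:21–22:07 = 11 h 46 min; less 45 min break → 11 h 1 min
Fri: 06:20–17:49 = 11 h 29 min; less 45 min break → 10 h 44 min
Sat: 10:01–21:24 = 11 h 23 min; less 45 min break → 10 h 38 min
Total worked: 55 h 44 min = 3344 min.
Regular 44 h 0 min = 2640 min at $27.50/h; overtime 11 h 44 min = 704 min at $41.25/h.
Pay = (2640 × $27.50 + 704 × $41.25) ÷ 60 = $1694.00.

$1694.00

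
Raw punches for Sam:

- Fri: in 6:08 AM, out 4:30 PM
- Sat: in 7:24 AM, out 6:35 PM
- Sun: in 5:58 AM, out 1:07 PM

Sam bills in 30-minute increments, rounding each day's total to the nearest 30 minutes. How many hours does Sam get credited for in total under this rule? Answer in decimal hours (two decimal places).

28.50 hours

Fri: 6:08 AM–4:30 PM = 10 h 22 min → rounds to 10 h 30 min
Sat: 7:24 AM–6:35 PM = 11 h 11 min → rounds to 11 h 0 min
Sun: 5:58 AM–1:07 PM = 7 h 9 min → rounds to 7 h 0 min
Total credited: 28 h 30 min.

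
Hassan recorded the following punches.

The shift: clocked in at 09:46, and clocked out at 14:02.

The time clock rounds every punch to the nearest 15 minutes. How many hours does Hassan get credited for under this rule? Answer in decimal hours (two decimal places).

The shift: in 09:46→09:45, out 14:02→14:00; 4 h 15 min

4.25 hours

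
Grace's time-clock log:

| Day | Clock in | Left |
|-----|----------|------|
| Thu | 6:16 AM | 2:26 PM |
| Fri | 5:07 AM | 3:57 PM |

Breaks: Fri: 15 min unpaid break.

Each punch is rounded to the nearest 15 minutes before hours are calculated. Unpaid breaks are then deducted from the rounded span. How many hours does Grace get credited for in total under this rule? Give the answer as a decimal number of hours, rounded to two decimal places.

19.00 hours

Thu: in 6:16 AM→6:15 AM, out 2:26 PM→2:30 PM; 8 h 15 min
Fri: in 5:07 AM→5:00 AM, out 3:57 PM→4:00 PM; 11 h 0 min − 15 min = 10 h 45 min
Total credited: 19 h 0 min.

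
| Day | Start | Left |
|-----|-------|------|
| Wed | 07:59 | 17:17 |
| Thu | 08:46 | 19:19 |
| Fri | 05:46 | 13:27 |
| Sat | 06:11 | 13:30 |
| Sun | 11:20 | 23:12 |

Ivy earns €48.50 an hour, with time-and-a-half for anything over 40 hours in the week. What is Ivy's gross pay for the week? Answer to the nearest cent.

Wed: 07:59–17:17 = 9 h 18 min
Thu: 08:46–19:19 = 10 h 33 min
Fri: 05:46–13:27 = 7 h 41 min
Sat: 06:11–13:30 = 7 h 19 min
Sun: 11:20–23:12 = 11 h 52 min
Total worked: 46 h 43 min = 2803 min.
Regular 40 h 0 min = 2400 min at €48.50/h; overtime 6 h 43 min = 403 min at €72.75/h.
Pay = (2400 × €48.50 + 403 × €72.75) ÷ 60 = €2428.64.

€2428.64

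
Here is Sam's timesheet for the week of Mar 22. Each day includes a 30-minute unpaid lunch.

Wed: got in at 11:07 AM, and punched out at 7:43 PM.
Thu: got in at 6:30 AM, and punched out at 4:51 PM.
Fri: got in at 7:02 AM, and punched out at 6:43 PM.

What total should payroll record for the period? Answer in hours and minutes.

29 h 8 min

Wed: 11:07 AM–7:43 PM = 8 h 36 min; less 30 min break → 8 h 6 min
Thu: 6:30 AM–4:51 PM = 10 h 21 min; less 30 min break → 9 h 51 min
Fri: 7:02 AM–6:43 PM = 11 h 41 min; less 30 min break → 11 h 11 min
Total: 8 h 6 min + 9 h 51 min + 11 h 11 min = 29 h 8 min.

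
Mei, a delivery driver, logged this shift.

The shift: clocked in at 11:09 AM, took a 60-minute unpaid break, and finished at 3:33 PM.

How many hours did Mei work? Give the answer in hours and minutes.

3 h 24 min

The shift: 11:09 AM–3:33 PM = 4 h 24 min; less 60 min break → 3 h 24 min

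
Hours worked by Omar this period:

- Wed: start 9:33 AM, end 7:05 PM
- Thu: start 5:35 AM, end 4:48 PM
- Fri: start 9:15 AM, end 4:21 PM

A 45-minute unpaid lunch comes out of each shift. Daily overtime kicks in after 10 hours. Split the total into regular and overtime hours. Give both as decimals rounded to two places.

Wed: 9:33 AM–7:05 PM = 9 h 32 min; less 45 min break → 8 h 47 min
Thu: 5:35 AM–4:48 PM = 11 h 13 min; less 45 min break → 10 h 28 min
Fri: 9:15 AM–4:21 PM = 7 h 6 min; less 45 min break → 6 h 21 min
Wed reg 8 h 47 min / OT 0 h 0 min; Thu reg 10 h 0 min / OT 0 h 28 min; Fri reg 6 h 21 min / OT 0 h 0 min.
Totals: regular 25 h 8 min, overtime 0 h 28 min.

Regular 25.13 hours, overtime 0.47 hours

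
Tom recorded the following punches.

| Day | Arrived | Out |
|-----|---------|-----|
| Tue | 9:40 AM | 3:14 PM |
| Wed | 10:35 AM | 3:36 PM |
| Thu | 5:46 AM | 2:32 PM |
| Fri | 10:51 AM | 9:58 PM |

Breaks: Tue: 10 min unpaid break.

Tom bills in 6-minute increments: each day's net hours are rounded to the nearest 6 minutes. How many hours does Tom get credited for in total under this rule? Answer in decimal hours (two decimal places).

Tue: 9:40 AM–3:14 PM = 5 h 34 min − 10 min = 5 h 24 min → rounds to 5 h 24 min
Wed: 10:35 AM–3:36 PM = 5 h 1 min → rounds to 5 h 0 min
Thu: 5:46 AM–2:32 PM = 8 h 46 min → rounds to 8 h 48 min
Fri: 10:51 AM–9:58 PM = 11 h 7 min → rounds to 11 h 6 min
Total credited: 30 h 18 min.

30.30 hours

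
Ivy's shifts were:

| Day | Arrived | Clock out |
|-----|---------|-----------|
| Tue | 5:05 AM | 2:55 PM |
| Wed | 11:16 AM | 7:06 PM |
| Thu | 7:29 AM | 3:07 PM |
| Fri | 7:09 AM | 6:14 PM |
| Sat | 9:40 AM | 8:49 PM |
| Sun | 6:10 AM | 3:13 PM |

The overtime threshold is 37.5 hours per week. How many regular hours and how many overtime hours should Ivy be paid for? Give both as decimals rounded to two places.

Tue: 5:05 AM–2:55 PM = 9 h 50 min
Wed: 11:16 AM–7:06 PM = 7 h 50 min
Thu: 7:29 AM–3:07 PM = 7 h 38 min
Fri: 7:09 AM–6:14 PM = 11 h 5 min
Sat: 9:40 AM–8:49 PM = 11 h 9 min
Sun: 6:10 AM–3:13 PM = 9 h 3 min
Total worked: 56 h 35 min = 56.58 h.
Threshold 37.5 h → overtime 19 h 5 min, regular 37 h 30 min.

Regular 37.50 hours, overtime 19.08 hours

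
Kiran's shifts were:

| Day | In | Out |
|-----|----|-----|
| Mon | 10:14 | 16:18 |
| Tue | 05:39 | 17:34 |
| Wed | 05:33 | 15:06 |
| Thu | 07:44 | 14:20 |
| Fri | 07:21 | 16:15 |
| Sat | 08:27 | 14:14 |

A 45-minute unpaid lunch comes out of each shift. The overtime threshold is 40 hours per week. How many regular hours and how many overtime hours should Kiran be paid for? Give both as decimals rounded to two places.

Mon: 10:14–16:18 = 6 h 4 min; less 45 min break → 5 h 19 min
Tue: 05:39–17:34 = 11 h 55 min; less 45 min break → 11 h 10 min
Wed: 05:33–15:06 = 9 h 33 min; less 45 min break → 8 h 48 min
Thu: 07:44–14:20 = 6 h 36 min; less 45 min break → 5 h 51 min
Fri: 07:21–16:15 = 8 h 54 min; less 45 min break → 8 h 9 min
Sat: 08:27–14:14 = 5 h 47 min; less 45 min break → 5 h 2 min
Total worked: 44 h 19 min = 44.32 h.
Threshold 40 h → overtime 4 h 19 min, regular 40 h 0 min.

Regular 40.00 hours, overtime 4.32 hours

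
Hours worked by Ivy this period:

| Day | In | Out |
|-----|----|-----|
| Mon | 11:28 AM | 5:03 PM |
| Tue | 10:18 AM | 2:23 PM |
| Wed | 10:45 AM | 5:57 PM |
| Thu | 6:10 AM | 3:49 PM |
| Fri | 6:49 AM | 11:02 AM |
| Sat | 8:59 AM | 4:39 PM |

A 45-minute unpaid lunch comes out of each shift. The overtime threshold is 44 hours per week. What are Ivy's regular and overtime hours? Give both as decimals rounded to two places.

Mon: 11:28 AM–5:03 PM = 5 h 35 min; less 45 min break → 4 h 50 min
Tue: 10:18 AM–2:23 PM = 4 h 5 min; less 45 min break → 3 h 20 min
Wed: 10:45 AM–5:57 PM = 7 h 12 min; less 45 min break → 6 h 27 min
Thu: 6:10 AM–3:49 PM = 9 h 39 min; less 45 min break → 8 h 54 min
Fri: 6:49 AM–11:02 AM = 4 h 13 min; less 45 min break → 3 h 28 min
Sat: 8:59 AM–4:39 PM = 7 h 40 min; less 45 min break → 6 h 55 min
Total worked: 33 h 54 min = 33.90 h.
Threshold 44 h → overtime 0 h 0 min, regular 33 h 54 min.

Regular 33.90 hours, overtime 0.00 hours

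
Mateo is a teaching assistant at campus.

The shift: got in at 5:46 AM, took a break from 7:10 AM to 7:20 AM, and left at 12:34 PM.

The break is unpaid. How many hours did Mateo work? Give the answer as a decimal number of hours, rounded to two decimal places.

The shift: 5:46 AM–12:34 PM = 6 h 48 min; less 10 min break → 6 h 38 min

6.63 hours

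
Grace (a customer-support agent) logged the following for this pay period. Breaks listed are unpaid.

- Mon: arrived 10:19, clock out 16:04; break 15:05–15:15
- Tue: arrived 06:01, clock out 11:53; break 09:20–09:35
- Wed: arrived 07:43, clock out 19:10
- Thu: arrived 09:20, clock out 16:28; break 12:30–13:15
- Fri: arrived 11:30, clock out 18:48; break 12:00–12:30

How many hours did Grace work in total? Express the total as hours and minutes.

Mon: 10:19–16:04 = 5 h 45 min; less 10 min break → 5 h 35 min
Tue: 06:01–11:53 = 5 h 52 min; less 15 min break → 5 h 37 min
Wed: 07:43–19:10 = 11 h 27 min
Thu: 09:20–16:28 = 7 h 8 min; less 45 min break → 6 h 23 min
Fri: 11:30–18:48 = 7 h 18 min; less 30 min break → 6 h 48 min
Total: 5 h 35 min + 5 h 37 min + 11 h 27 min + 6 h 23 min + 6 h 48 min = 35 h 50 min.

35 h 50 min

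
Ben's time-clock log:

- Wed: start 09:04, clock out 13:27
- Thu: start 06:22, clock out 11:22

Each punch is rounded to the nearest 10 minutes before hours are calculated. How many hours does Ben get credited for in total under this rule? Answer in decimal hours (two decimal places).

9.50 hours

Wed: in 09:04→09:00, out 13:27→13:30; 4 h 30 min
Thu: in 06:22→06:20, out 11:22→11:20; 5 h 0 min
Total credited: 9 h 30 min.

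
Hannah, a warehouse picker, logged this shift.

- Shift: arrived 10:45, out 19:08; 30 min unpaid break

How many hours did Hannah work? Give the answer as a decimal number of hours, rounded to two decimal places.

Shift: 10:45–19:08 = 8 h 23 min; less 30 min break → 7 h 53 min

7.88 hours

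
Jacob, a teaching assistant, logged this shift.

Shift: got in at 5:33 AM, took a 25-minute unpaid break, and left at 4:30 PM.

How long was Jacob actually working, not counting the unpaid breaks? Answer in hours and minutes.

Shift: 5:33 AM–4:30 PM = 10 h 57 min; less 25 min break → 10 h 32 min

10 h 32 min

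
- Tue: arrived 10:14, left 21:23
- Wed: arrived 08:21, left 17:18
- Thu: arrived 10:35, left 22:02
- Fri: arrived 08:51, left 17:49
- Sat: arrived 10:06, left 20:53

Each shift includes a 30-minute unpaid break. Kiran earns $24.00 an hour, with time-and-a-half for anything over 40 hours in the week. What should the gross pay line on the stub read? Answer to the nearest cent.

Tue: 10:14–21:23 = 11 h 9 min; less 30 min break → 10 h 39 min
Wed: 08:21–17:18 = 8 h 57 min; less 30 min break → 8 h 27 min
Thu: 10:35–22:02 = 11 h 27 min; less 30 min break → 10 h 57 min
Fri: 08:51–17:49 = 8 h 58 min; less 30 min break → 8 h 28 min
Sat: 10:06–20:53 = 10 h 47 min; less 30 min break → 10 h 17 min
Total worked: 48 h 48 min = 2928 min.
Regular 40 h 0 min = 2400 min at $24.00/h; overtime 8 h 48 min = 528 min at $36.00/h.
Pay = (2400 × $24.00 + 528 × $36.00) ÷ 60 = $1276.80.

$1276.80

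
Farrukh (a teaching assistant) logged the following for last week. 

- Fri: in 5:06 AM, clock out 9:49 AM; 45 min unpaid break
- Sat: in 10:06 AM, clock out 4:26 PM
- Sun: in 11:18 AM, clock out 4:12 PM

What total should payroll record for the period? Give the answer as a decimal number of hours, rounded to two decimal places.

Fri: 5:06 AM–9:49 AM = 4 h 43 min; less 45 min break → 3 h 58 min
Sat: 10:06 AM–4:26 PM = 6 h 20 min
Sun: 11:18 AM–4:12 PM = 4 h 54 min
Total: 3 h 58 min + 6 h 20 min + 4 h 54 min = 15 h 12 min.

15.20 hours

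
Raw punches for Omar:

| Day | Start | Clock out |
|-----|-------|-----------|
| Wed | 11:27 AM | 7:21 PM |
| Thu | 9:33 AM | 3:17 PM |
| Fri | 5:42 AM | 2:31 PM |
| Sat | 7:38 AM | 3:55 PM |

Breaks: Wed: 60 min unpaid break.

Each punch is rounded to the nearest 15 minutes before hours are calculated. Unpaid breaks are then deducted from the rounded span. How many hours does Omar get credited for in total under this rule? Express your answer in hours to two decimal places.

Wed: in 11:27 AM→11:30 AM, out 7:21 PM→7:15 PM; 7 h 45 min − 60 min = 6 h 45 min
Thu: in 9:33 AM→9:30 AM, out 3:17 PM→3:15 PM; 5 h 45 min
Fri: in 5:42 AM→5:45 AM, out 2:31 PM→2:30 PM; 8 h 45 min
Sat: in 7:38 AM→7:45 AM, out 3:55 PM→4:00 PM; 8 h 15 min
Total credited: 29 h 30 min.

29.50 hours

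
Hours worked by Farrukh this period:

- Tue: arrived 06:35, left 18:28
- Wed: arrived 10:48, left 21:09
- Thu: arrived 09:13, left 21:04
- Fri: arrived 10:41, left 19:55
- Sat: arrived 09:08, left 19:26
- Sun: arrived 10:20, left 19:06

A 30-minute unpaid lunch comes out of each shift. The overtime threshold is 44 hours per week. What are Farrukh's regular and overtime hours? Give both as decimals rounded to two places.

Regular 44.00 hours, overtime 15.38 hours

Tue: 06:35–18:28 = 11 h 53 min; less 30 min break → 11 h 23 min
Wed: 10:48–21:09 = 10 h 21 min; less 30 min break → 9 h 51 min
Thu: 09:13–21:04 = 11 h 51 min; less 30 min break → 11 h 21 min
Fri: 10:41–19:55 = 9 h 14 min; less 30 min break → 8 h 44 min
Sat: 09:08–19:26 = 10 h 18 min; less 30 min break → 9 h 48 min
Sun: 10:20–19:06 = 8 h 46 min; less 30 min break → 8 h 16 min
Total worked: 59 h 23 min = 59.38 h.
Threshold 44 h → overtime 15 h 23 min, regular 44 h 0 min.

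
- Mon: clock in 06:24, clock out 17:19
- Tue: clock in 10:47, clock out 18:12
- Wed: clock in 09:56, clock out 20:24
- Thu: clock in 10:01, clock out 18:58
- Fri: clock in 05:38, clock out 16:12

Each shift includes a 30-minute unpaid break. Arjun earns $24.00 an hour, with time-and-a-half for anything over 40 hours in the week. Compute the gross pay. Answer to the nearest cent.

$1169.40

Mon: 06:24–17:19 = 10 h 55 min; less 30 min break → 10 h 25 min
Tue: 10:47–18:12 = 7 h 25 min; less 30 min break → 6 h 55 min
Wed: 09:56–20:24 = 10 h 28 min; less 30 min break → 9 h 58 min
Thu: 10:01–18:58 = 8 h 57 min; less 30 min break → 8 h 27 min
Fri: 05:38–16:12 = 10 h 34 min; less 30 min break → 10 h 4 min
Total worked: 45 h 49 min = 2749 min.
Regular 40 h 0 min = 2400 min at $24.00/h; overtime 5 h 49 min = 349 min at $36.00/h.
Pay = (2400 × $24.00 + 349 × $36.00) ÷ 60 = $1169.40.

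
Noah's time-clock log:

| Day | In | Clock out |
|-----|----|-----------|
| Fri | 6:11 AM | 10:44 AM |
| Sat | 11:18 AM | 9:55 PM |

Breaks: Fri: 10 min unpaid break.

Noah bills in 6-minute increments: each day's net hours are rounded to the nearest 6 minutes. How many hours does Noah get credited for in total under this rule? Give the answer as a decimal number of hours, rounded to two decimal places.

Fri: 6:11 AM–10:44 AM = 4 h 33 min − 10 min = 4 h 23 min → rounds to 4 h 24 min
Sat: 11:18 AM–9:55 PM = 10 h 37 min → rounds to 10 h 36 min
Total credited: 15 h 0 min.

15.00 hours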